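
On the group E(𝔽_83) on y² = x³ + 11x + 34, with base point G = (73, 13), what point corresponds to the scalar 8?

Double-and-add on 8 = (1000)₂. Start with G = (73, 13) for the leading 1-bit.
double: tangent at (73, 13): λ = (3·73² + 11)/(2·13) ≡ 62/26. 26⁻¹ ≡ 16 (mod 83) since 26·16 = 416 ≡ 1, so λ ≡ 62·16 ≡ 79.
  x = λ² - 73 - 73 = 6241 - 146 ≡ 36; y = λ·(73 - 36) - 13 ≡ 5. → (36, 5)
double: tangent at (36, 5): λ = (3·36² + 11)/(2·5) ≡ 81/10. 10⁻¹ ≡ 25 (mod 83), so λ ≡ 81·25 ≡ 33.
  x = λ² - 36 - 36 = 1089 - 72 ≡ 21; y = λ·(36 - 21) - 5 ≡ 75. → (21, 75)
double: tangent at (21, 75): λ = (3·21² + 11)/(2·75) ≡ 6/67. 67⁻¹ ≡ 57 (mod 83), so λ ≡ 6·57 ≡ 10.
  x = λ² - 21 - 21 = 100 - 42 ≡ 58; y = λ·(21 - 58) - 75 ≡ 53. → (58, 53)

(58, 53)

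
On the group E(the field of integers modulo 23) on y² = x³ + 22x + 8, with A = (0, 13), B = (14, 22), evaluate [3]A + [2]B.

(3, 20)

First 3A:
Repeated addition: build up to 3A.
2A: tangent at (0, 13): λ = (3·0² + 22)/(2·13) ≡ 22/3. 3⁻¹ ≡ 8 (mod 23) since 3·8 = 24 ≡ 1, so λ ≡ 22·8 ≡ 15.
  x = λ² - 0 - 0 = 225 - 0 ≡ 18; y = λ·(0 - 18) - 13 ≡ 16. → (18, 16)
3A: (18, 16) + (0, 13). λ = (13 - 16)/(0 - 18) ≡ 20/5 mod 23. 5⁻¹ ≡ 14 (mod 23), so λ ≡ 4.
  x = λ² - 18 - 0 = 16 - 18 ≡ 21; y = λ·(18 - 21) - 16 ≡ 18. → (21, 18)
3A = (21, 18).
Next 2B:
Repeated addition: build up to 2B.
2B: tangent at (14, 22): λ = (3·14² + 22)/(2·22) ≡ 12/21. 21⁻¹ ≡ 11 (mod 23), so λ ≡ 12·11 ≡ 17.
  x = λ² - 14 - 14 = 289 - 28 ≡ 8; y = λ·(14 - 8) - 22 ≡ 11. → (8, 11)
2B = (8, 11).
Finally 3A + 2B:
(21, 18) + (8, 11). λ = (11 - 18)/(8 - 21) ≡ 16/10 mod 23. 10⁻¹ ≡ 7 (mod 23), so λ ≡ 20.
  x = λ² - 21 - 8 = 400 - 29 ≡ 3; y = λ·(21 - 3) - 18 ≡ 20. → (3, 20)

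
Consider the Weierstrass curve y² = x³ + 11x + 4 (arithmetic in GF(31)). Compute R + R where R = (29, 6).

tangent at (29, 6): λ = (3·29² + 11)/(2·6) ≡ 23/12. 12⁻¹ ≡ 13 (mod 31) since 12·13 = 156 ≡ 1, so λ ≡ 23·13 ≡ 20.
  x = λ² - 29 - 29 = 400 - 58 ≡ 1; y = λ·(29 - 1) - 6 ≡ 27. → (1, 27)

(1, 27)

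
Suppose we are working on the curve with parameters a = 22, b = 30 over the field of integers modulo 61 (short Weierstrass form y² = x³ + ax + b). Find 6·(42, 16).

(35, 11)

Write G = (42, 16).
Repeated addition: build up to 6G.
2G: tangent at (42, 16): λ = (3·42² + 22)/(2·16) ≡ 7/32. 32⁻¹ ≡ 21 (mod 61), so λ ≡ 7·21 ≡ 25.
  x = λ² - 42 - 42 = 625 - 84 ≡ 53; y = λ·(42 - 53) - 16 ≡ 14. → (53, 14)
3G: (53, 14) + (42, 16). λ = (16 - 14)/(42 - 53) ≡ 2/50 mod 61. 50⁻¹ ≡ 11 (mod 61), so λ ≡ 22.
  x = λ² - 53 - 42 = 484 - 95 ≡ 23; y = λ·(53 - 23) - 14 ≡ 36. → (23, 36)
4G: (23, 36) + (42, 16). λ = (16 - 36)/(42 - 23) ≡ 41/19 mod 61. 19⁻¹ ≡ 45 (mod 61), so λ ≡ 15.
  x = λ² - 23 - 42 = 225 - 65 ≡ 38; y = λ·(23 - 38) - 36 ≡ 44. → (38, 44)
5G: (38, 44) + (42, 16). λ = (16 - 44)/(42 - 38) ≡ 33/4 mod 61. 4⁻¹ ≡ 46 (mod 61) since 4·46 = 184 ≡ 1, so λ ≡ 54.
  x = λ² - 38 - 42 = 2916 - 80 ≡ 30; y = λ·(38 - 30) - 44 ≡ 22. → (30, 22)
6G: (30, 22) + (42, 16). λ = (16 - 22)/(42 - 30) ≡ 55/12 mod 61. 12⁻¹ ≡ 56 (mod 61), so λ ≡ 30.
  x = λ² - 30 - 42 = 900 - 72 ≡ 35; y = λ·(30 - 35) - 22 ≡ 11. → (35, 11)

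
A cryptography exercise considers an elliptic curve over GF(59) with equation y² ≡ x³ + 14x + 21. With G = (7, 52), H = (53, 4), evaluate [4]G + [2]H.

(51, 39)

First 4G:
Repeated addition: build up to 4G.
2G: tangent at (7, 52): λ = (3·7² + 14)/(2·52) ≡ 43/45. 45⁻¹ ≡ 21 (mod 59), so λ ≡ 43·21 ≡ 18.
  x = λ² - 7 - 7 = 324 - 14 ≡ 15; y = λ·(7 - 15) - 52 ≡ 40. → (15, 40)
3G: (15, 40) + (7, 52). λ = (52 - 40)/(7 - 15) ≡ 12/51 mod 59. 51⁻¹ ≡ 22 (mod 59), so λ ≡ 28.
  x = λ² - 15 - 7 = 784 - 22 ≡ 54; y = λ·(15 - 54) - 40 ≡ 48. → (54, 48)
4G: (54, 48) + (7, 52). λ = (52 - 48)/(7 - 54) ≡ 4/12 mod 59. 12⁻¹ ≡ 5 (mod 59) since 12·5 = 60 ≡ 1, so λ ≡ 20.
  x = λ² - 54 - 7 = 400 - 61 ≡ 44; y = λ·(54 - 44) - 48 ≡ 34. → (44, 34)
4G = (44, 34).
Next 2H:
Repeated addition: build up to 2H.
2H: tangent at (53, 4): λ = (3·53² + 14)/(2·4) ≡ 4/8. 8⁻¹ ≡ 37 (mod 59), so λ ≡ 4·37 ≡ 30.
  x = λ² - 53 - 53 = 900 - 106 ≡ 27; y = λ·(53 - 27) - 4 ≡ 9. → (27, 9)
2H = (27, 9).
Finally 4G + 2H:
(44, 34) + (27, 9). λ = (9 - 34)/(27 - 44) ≡ 34/42 mod 59. 42⁻¹ ≡ 52 (mod 59), so λ ≡ 57.
  x = λ² - 44 - 27 = 3249 - 71 ≡ 51; y = λ·(44 - 51) - 34 ≡ 39. → (51, 39)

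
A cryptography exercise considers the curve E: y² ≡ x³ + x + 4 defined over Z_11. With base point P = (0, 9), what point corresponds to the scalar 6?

(3, 1)

Double-and-add on 6 = (110)₂. Start with P = (0, 9) for the leading 1-bit.
double: tangent at (0, 9): λ = (3·0² + 1)/(2·9) ≡ 1/7. 7⁻¹ ≡ 8 (mod 11) since 7·8 = 56 ≡ 1, so λ ≡ 1·8 ≡ 8.
  x = λ² - 0 - 0 = 64 - 0 ≡ 9; y = λ·(0 - 9) - 9 ≡ 7. → (9, 7)
add P: (9, 7) + (0, 9). λ = (9 - 7)/(0 - 9) ≡ 2/2 mod 11. 2⁻¹ ≡ 6 (mod 11), so λ ≡ 1.
  x = λ² - 9 - 0 = 1 - 9 ≡ 3; y = λ·(9 - 3) - 7 ≡ 10. → (3, 10)
double: tangent at (3, 10): λ = (3·3² + 1)/(2·10) ≡ 6/9. 9⁻¹ ≡ 5 (mod 11), so λ ≡ 6·5 ≡ 8.
  x = λ² - 3 - 3 = 64 - 6 ≡ 3; y = λ·(3 - 3) - 10 ≡ 1. → (3, 1)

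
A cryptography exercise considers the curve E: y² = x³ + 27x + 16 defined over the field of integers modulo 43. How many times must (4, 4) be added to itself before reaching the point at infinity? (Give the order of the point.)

2P: tangent at (4, 4): λ = (3·4² + 27)/(2·4) ≡ 32/8. 8⁻¹ ≡ 27 (mod 43) since 8·27 = 216 ≡ 1, so λ ≡ 32·27 ≡ 4.
  x = λ² - 4 - 4 = 16 - 8 ≡ 8; y = λ·(4 - 8) - 4 ≡ 23. → (8, 23)
3P: (8, 23) + (4, 4). λ = (4 - 23)/(4 - 8) ≡ 24/39 mod 43. 39⁻¹ ≡ 32 (mod 43), so λ ≡ 37.
  x = λ² - 8 - 4 = 1369 - 12 ≡ 24; y = λ·(8 - 24) - 23 ≡ 30. → (24, 30)
4P: (24, 30) + (4, 4). λ = (4 - 30)/(4 - 24) ≡ 17/23 mod 43. 23⁻¹ ≡ 15 (mod 43), so λ ≡ 40.
  x = λ² - 24 - 4 = 1600 - 28 ≡ 24; y = λ·(24 - 24) - 30 ≡ 13. → (24, 13)
5P: (24, 13) + (4, 4). λ = (4 - 13)/(4 - 24) ≡ 34/23 mod 43. 23⁻¹ ≡ 15 (mod 43), so λ ≡ 37.
  x = λ² - 24 - 4 = 1369 - 28 ≡ 8; y = λ·(24 - 8) - 13 ≡ 20. → (8, 20)
6P: (8, 20) + (4, 4). λ = (4 - 20)/(4 - 8) ≡ 27/39 mod 43. 39⁻¹ ≡ 32 (mod 43), so λ ≡ 4.
  x = λ² - 8 - 4 = 16 - 12 ≡ 4; y = λ·(8 - 4) - 20 ≡ 39. → (4, 39)
7P: (4, 39) + (4, 4): same x and y₁ ≡ -y₂, so the sum is the point at infinity.
7P = the point at infinity, so the order is 7.

7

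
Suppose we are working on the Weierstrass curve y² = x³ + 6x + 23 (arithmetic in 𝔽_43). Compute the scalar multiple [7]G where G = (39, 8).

(22, 15)

Repeated addition: build up to 7G.
2G: tangent at (39, 8): λ = (3·39² + 6)/(2·8) ≡ 11/16. 16⁻¹ ≡ 35 (mod 43), so λ ≡ 11·35 ≡ 41.
  x = λ² - 39 - 39 = 1681 - 78 ≡ 12; y = λ·(39 - 12) - 8 ≡ 24. → (12, 24)
3G: (12, 24) + (39, 8). λ = (8 - 24)/(39 - 12) ≡ 27/27 mod 43. 27⁻¹ ≡ 8 (mod 43), so λ ≡ 1.
  x = λ² - 12 - 39 = 1 - 51 ≡ 36; y = λ·(12 - 36) - 24 ≡ 38. → (36, 38)
4G: (36, 38) + (39, 8). λ = (8 - 38)/(39 - 36) ≡ 13/3 mod 43. 3⁻¹ ≡ 29 (mod 43), so λ ≡ 33.
  x = λ² - 36 - 39 = 1089 - 75 ≡ 25; y = λ·(36 - 25) - 38 ≡ 24. → (25, 24)
5G: (25, 24) + (39, 8). λ = (8 - 24)/(39 - 25) ≡ 27/14 mod 43. 14⁻¹ ≡ 40 (mod 43), so λ ≡ 5.
  x = λ² - 25 - 39 = 25 - 64 ≡ 4; y = λ·(25 - 4) - 24 ≡ 38. → (4, 38)
6G: (4, 38) + (39, 8). λ = (8 - 38)/(39 - 4) ≡ 13/35 mod 43. 35⁻¹ ≡ 16 (mod 43) since 35·16 = 560 ≡ 1, so λ ≡ 36.
  x = λ² - 4 - 39 = 1296 - 43 ≡ 6; y = λ·(4 - 6) - 38 ≡ 19. → (6, 19)
7G: (6, 19) + (39, 8). λ = (8 - 19)/(39 - 6) ≡ 32/33 mod 43. 33⁻¹ ≡ 30 (mod 43) since 33·30 = 990 ≡ 1, so λ ≡ 14.
  x = λ² - 6 - 39 = 196 - 45 ≡ 22; y = λ·(6 - 22) - 19 ≡ 15. → (22, 15)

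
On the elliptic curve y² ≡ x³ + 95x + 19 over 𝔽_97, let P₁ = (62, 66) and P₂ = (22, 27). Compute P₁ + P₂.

(62, 66) + (22, 27). λ = (27 - 66)/(22 - 62) ≡ 58/57 mod 97. 57⁻¹ ≡ 80 (mod 97), so λ ≡ 81.
  x = λ² - 62 - 22 = 6561 - 84 ≡ 75; y = λ·(62 - 75) - 66 ≡ 45. → (75, 45)

(75, 45)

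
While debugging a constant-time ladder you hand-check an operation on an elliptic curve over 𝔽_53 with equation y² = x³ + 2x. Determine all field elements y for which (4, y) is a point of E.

none

x³ + 2x + 0 = 72 ≡ 19 (mod 53).
19 is a non-residue mod 53; no y exists.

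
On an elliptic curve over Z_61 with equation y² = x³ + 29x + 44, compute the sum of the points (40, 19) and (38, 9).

(40, 19) + (38, 9). λ = (9 - 19)/(38 - 40) ≡ 51/59 mod 61. 59⁻¹ ≡ 30 (mod 61), so λ ≡ 5.
  x = λ² - 40 - 38 = 25 - 78 ≡ 8; y = λ·(40 - 8) - 19 ≡ 19. → (8, 19)

(8, 19)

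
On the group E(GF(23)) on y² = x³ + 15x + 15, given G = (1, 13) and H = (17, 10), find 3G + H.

(20, 14)

First 3G:
Repeated addition: build up to 3G.
2G: tangent at (1, 13): λ = (3·1² + 15)/(2·13) ≡ 18/3. 3⁻¹ ≡ 8 (mod 23), so λ ≡ 18·8 ≡ 6.
  x = λ² - 1 - 1 = 36 - 2 ≡ 11; y = λ·(1 - 11) - 13 ≡ 19. → (11, 19)
3G: (11, 19) + (1, 13). λ = (13 - 19)/(1 - 11) ≡ 17/13 mod 23. 13⁻¹ ≡ 16 (mod 23), so λ ≡ 19.
  x = λ² - 11 - 1 = 361 - 12 ≡ 4; y = λ·(11 - 4) - 19 ≡ 22. → (4, 22)
3G = (4, 22).
Finally 3G + H:
(4, 22) + (17, 10). λ = (10 - 22)/(17 - 4) ≡ 11/13 mod 23. 13⁻¹ ≡ 16 (mod 23), so λ ≡ 15.
  x = λ² - 4 - 17 = 225 - 21 ≡ 20; y = λ·(4 - 20) - 22 ≡ 14. → (20, 14)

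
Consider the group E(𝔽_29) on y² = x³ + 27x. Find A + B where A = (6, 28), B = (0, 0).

(6, 28) + (0, 0). λ = (0 - 28)/(0 - 6) ≡ 1/23 mod 29. 23⁻¹ ≡ 24 (mod 29) since 23·24 = 552 ≡ 1, so λ ≡ 24.
  x = λ² - 6 - 0 = 576 - 6 ≡ 19; y = λ·(6 - 19) - 28 ≡ 8. → (19, 8)

(19, 8)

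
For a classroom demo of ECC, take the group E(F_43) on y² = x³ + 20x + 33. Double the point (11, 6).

(2, 34)

tangent at (11, 6): λ = (3·11² + 20)/(2·6) ≡ 39/12. 12⁻¹ ≡ 18 (mod 43) since 12·18 = 216 ≡ 1, so λ ≡ 39·18 ≡ 14.
  x = λ² - 11 - 11 = 196 - 22 ≡ 2; y = λ·(11 - 2) - 6 ≡ 34. → (2, 34)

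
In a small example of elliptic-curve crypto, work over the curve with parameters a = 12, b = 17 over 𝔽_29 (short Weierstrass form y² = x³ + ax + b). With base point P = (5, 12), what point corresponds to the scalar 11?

Repeated addition: build up to 11P.
2P: tangent at (5, 12): λ = (3·5² + 12)/(2·12) ≡ 0/24. 24⁻¹ ≡ 23 (mod 29) since 24·23 = 552 ≡ 1, so λ ≡ 0·23 ≡ 0.
  x = λ² - 5 - 5 = 0 - 10 ≡ 19; y = λ·(5 - 19) - 12 ≡ 17. → (19, 17)
3P: (19, 17) + (5, 12). λ = (12 - 17)/(5 - 19) ≡ 24/15 mod 29. 15⁻¹ ≡ 2 (mod 29), so λ ≡ 19.
  x = λ² - 19 - 5 = 361 - 24 ≡ 18; y = λ·(19 - 18) - 17 ≡ 2. → (18, 2)
4P: (18, 2) + (5, 12). λ = (12 - 2)/(5 - 18) ≡ 10/16 mod 29. 16⁻¹ ≡ 20 (mod 29), so λ ≡ 26.
  x = λ² - 18 - 5 = 676 - 23 ≡ 15; y = λ·(18 - 15) - 2 ≡ 18. → (15, 18)
5P: (15, 18) + (5, 12). λ = (12 - 18)/(5 - 15) ≡ 23/19 mod 29. 19⁻¹ ≡ 26 (mod 29) since 19·26 = 494 ≡ 1, so λ ≡ 18.
  x = λ² - 15 - 5 = 324 - 20 ≡ 14; y = λ·(15 - 14) - 18 ≡ 0. → (14, 0)
6P: (14, 0) + (5, 12). λ = (12 - 0)/(5 - 14) ≡ 12/20 mod 29. 20⁻¹ ≡ 16 (mod 29), so λ ≡ 18.
  x = λ² - 14 - 5 = 324 - 19 ≡ 15; y = λ·(14 - 15) - 0 ≡ 11. → (15, 11)
7P: (15, 11) + (5, 12). λ = (12 - 11)/(5 - 15) ≡ 1/19 mod 29. 19⁻¹ ≡ 26 (mod 29), so λ ≡ 26.
  x = λ² - 15 - 5 = 676 - 20 ≡ 18; y = λ·(15 - 18) - 11 ≡ 27. → (18, 27)
8P: (18, 27) + (5, 12). λ = (12 - 27)/(5 - 18) ≡ 14/16 mod 29. 16⁻¹ ≡ 20 (mod 29) since 16·20 = 320 ≡ 1, so λ ≡ 19.
  x = λ² - 18 - 5 = 361 - 23 ≡ 19; y = λ·(18 - 19) - 27 ≡ 12. → (19, 12)
9P: (19, 12) + (5, 12). λ = (12 - 12)/(5 - 19) ≡ 0/15 mod 29. 15⁻¹ ≡ 2 (mod 29) since 15·2 = 30 ≡ 1, so λ ≡ 0.
  x = λ² - 19 - 5 = 0 - 24 ≡ 5; y = λ·(19 - 5) - 12 ≡ 17. → (5, 17)
10P: (5, 17) + (5, 12): same x and y₁ ≡ -y₂, so the sum is ∞.
11P: ∞ + (5, 12) = (5, 12) (identity).

(5, 12)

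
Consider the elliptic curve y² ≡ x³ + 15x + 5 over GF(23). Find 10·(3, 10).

Write Q = (3, 10).
Repeated addition: build up to 10Q.
2Q: tangent at (3, 10): λ = (3·3² + 15)/(2·10) ≡ 19/20. 20⁻¹ ≡ 15 (mod 23), so λ ≡ 19·15 ≡ 9.
  x = λ² - 3 - 3 = 81 - 6 ≡ 6; y = λ·(3 - 6) - 10 ≡ 9. → (6, 9)
3Q: (6, 9) + (3, 10). λ = (10 - 9)/(3 - 6) ≡ 1/20 mod 23. 20⁻¹ ≡ 15 (mod 23), so λ ≡ 15.
  x = λ² - 6 - 3 = 225 - 9 ≡ 9; y = λ·(6 - 9) - 9 ≡ 15. → (9, 15)
4Q: (9, 15) + (3, 10). λ = (10 - 15)/(3 - 9) ≡ 18/17 mod 23. 17⁻¹ ≡ 19 (mod 23), so λ ≡ 20.
  x = λ² - 9 - 3 = 400 - 12 ≡ 20; y = λ·(9 - 20) - 15 ≡ 18. → (20, 18)
5Q: (20, 18) + (3, 10). λ = (10 - 18)/(3 - 20) ≡ 15/6 mod 23. 6⁻¹ ≡ 4 (mod 23), so λ ≡ 14.
  x = λ² - 20 - 3 = 196 - 23 ≡ 12; y = λ·(20 - 12) - 18 ≡ 2. → (12, 2)
6Q: (12, 2) + (3, 10). λ = (10 - 2)/(3 - 12) ≡ 8/14 mod 23. 14⁻¹ ≡ 5 (mod 23) since 14·5 = 70 ≡ 1, so λ ≡ 17.
  x = λ² - 12 - 3 = 289 - 15 ≡ 21; y = λ·(12 - 21) - 2 ≡ 6. → (21, 6)
7Q: (21, 6) + (3, 10). λ = (10 - 6)/(3 - 21) ≡ 4/5 mod 23. 5⁻¹ ≡ 14 (mod 23), so λ ≡ 10.
  x = λ² - 21 - 3 = 100 - 24 ≡ 7; y = λ·(21 - 7) - 6 ≡ 19. → (7, 19)
8Q: (7, 19) + (3, 10). λ = (10 - 19)/(3 - 7) ≡ 14/19 mod 23. 19⁻¹ ≡ 17 (mod 23), so λ ≡ 8.
  x = λ² - 7 - 3 = 64 - 10 ≡ 8; y = λ·(7 - 8) - 19 ≡ 19. → (8, 19)
9Q: (8, 19) + (3, 10). λ = (10 - 19)/(3 - 8) ≡ 14/18 mod 23. 18⁻¹ ≡ 9 (mod 23), so λ ≡ 11.
  x = λ² - 8 - 3 = 121 - 11 ≡ 18; y = λ·(8 - 18) - 19 ≡ 9. → (18, 9)
10Q: (18, 9) + (3, 10). λ = (10 - 9)/(3 - 18) ≡ 1/8 mod 23. 8⁻¹ ≡ 3 (mod 23), so λ ≡ 3.
  x = λ² - 18 - 3 = 9 - 21 ≡ 11; y = λ·(18 - 11) - 9 ≡ 12. → (11, 12)

(11, 12)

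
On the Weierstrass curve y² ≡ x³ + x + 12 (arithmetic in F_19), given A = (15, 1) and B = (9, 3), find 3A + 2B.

First 3A:
Repeated addition: build up to 3A.
2A: tangent at (15, 1): λ = (3·15² + 1)/(2·1) ≡ 11/2. 2⁻¹ ≡ 10 (mod 19), so λ ≡ 11·10 ≡ 15.
  x = λ² - 15 - 15 = 225 - 30 ≡ 5; y = λ·(15 - 5) - 1 ≡ 16. → (5, 16)
3A: (5, 16) + (15, 1). λ = (1 - 16)/(15 - 5) ≡ 4/10 mod 19. 10⁻¹ ≡ 2 (mod 19), so λ ≡ 8.
  x = λ² - 5 - 15 = 64 - 20 ≡ 6; y = λ·(5 - 6) - 16 ≡ 14. → (6, 14)
3A = (6, 14).
Next 2B:
Repeated addition: build up to 2B.
2B: tangent at (9, 3): λ = (3·9² + 1)/(2·3) ≡ 16/6. 6⁻¹ ≡ 16 (mod 19), so λ ≡ 16·16 ≡ 9.
  x = λ² - 9 - 9 = 81 - 18 ≡ 6; y = λ·(9 - 6) - 3 ≡ 5. → (6, 5)
2B = (6, 5).
Finally 3A + 2B:
(6, 14) + (6, 5): same x and y₁ ≡ -y₂, so the sum is O.

O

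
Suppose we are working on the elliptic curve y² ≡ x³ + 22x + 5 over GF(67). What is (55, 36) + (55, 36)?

(33, 32)

tangent at (55, 36): λ = (3·55² + 22)/(2·36) ≡ 52/5. 5⁻¹ ≡ 27 (mod 67) since 5·27 = 135 ≡ 1, so λ ≡ 52·27 ≡ 64.
  x = λ² - 55 - 55 = 4096 - 110 ≡ 33; y = λ·(55 - 33) - 36 ≡ 32. → (33, 32)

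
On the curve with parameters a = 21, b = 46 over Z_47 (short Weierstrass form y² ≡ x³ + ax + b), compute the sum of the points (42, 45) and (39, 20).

(42, 45) + (39, 20). λ = (20 - 45)/(39 - 42) ≡ 22/44 mod 47. 44⁻¹ ≡ 31 (mod 47), so λ ≡ 24.
  x = λ² - 42 - 39 = 576 - 81 ≡ 25; y = λ·(42 - 25) - 45 ≡ 34. → (25, 34)

(25, 34)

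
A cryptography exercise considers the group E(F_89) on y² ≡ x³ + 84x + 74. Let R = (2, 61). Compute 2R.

(28, 9)

tangent at (2, 61): λ = (3·2² + 84)/(2·61) ≡ 7/33. 33⁻¹ ≡ 27 (mod 89) since 33·27 = 891 ≡ 1, so λ ≡ 7·27 ≡ 11.
  x = λ² - 2 - 2 = 121 - 4 ≡ 28; y = λ·(2 - 28) - 61 ≡ 9. → (28, 9)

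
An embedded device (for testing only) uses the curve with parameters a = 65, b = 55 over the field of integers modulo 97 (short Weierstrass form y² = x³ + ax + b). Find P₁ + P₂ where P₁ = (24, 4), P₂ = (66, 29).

(4, 31)

(24, 4) + (66, 29). λ = (29 - 4)/(66 - 24) ≡ 25/42 mod 97. 42⁻¹ ≡ 67 (mod 97) since 42·67 = 2814 ≡ 1, so λ ≡ 26.
  x = λ² - 24 - 66 = 676 - 90 ≡ 4; y = λ·(24 - 4) - 4 ≡ 31. → (4, 31)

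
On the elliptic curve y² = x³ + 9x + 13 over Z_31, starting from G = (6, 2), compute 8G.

Repeated addition: build up to 8G.
2G: tangent at (6, 2): λ = (3·6² + 9)/(2·2) ≡ 24/4. 4⁻¹ ≡ 8 (mod 31), so λ ≡ 24·8 ≡ 6.
  x = λ² - 6 - 6 = 36 - 12 ≡ 24; y = λ·(6 - 24) - 2 ≡ 14. → (24, 14)
3G: (24, 14) + (6, 2). λ = (2 - 14)/(6 - 24) ≡ 19/13 mod 31. 13⁻¹ ≡ 12 (mod 31) since 13·12 = 156 ≡ 1, so λ ≡ 11.
  x = λ² - 24 - 6 = 121 - 30 ≡ 29; y = λ·(24 - 29) - 14 ≡ 24. → (29, 24)
4G: (29, 24) + (6, 2). λ = (2 - 24)/(6 - 29) ≡ 9/8 mod 31. 8⁻¹ ≡ 4 (mod 31), so λ ≡ 5.
  x = λ² - 29 - 6 = 25 - 35 ≡ 21; y = λ·(29 - 21) - 24 ≡ 16. → (21, 16)
5G: (21, 16) + (6, 2). λ = (2 - 16)/(6 - 21) ≡ 17/16 mod 31. 16⁻¹ ≡ 2 (mod 31), so λ ≡ 3.
  x = λ² - 21 - 6 = 9 - 27 ≡ 13; y = λ·(21 - 13) - 16 ≡ 8. → (13, 8)
6G: (13, 8) + (6, 2). λ = (2 - 8)/(6 - 13) ≡ 25/24 mod 31. 24⁻¹ ≡ 22 (mod 31), so λ ≡ 23.
  x = λ² - 13 - 6 = 529 - 19 ≡ 14; y = λ·(13 - 14) - 8 ≡ 0. → (14, 0)
7G: (14, 0) + (6, 2). λ = (2 - 0)/(6 - 14) ≡ 2/23 mod 31. 23⁻¹ ≡ 27 (mod 31), so λ ≡ 23.
  x = λ² - 14 - 6 = 529 - 20 ≡ 13; y = λ·(14 - 13) - 0 ≡ 23. → (13, 23)
8G: (13, 23) + (6, 2). λ = (2 - 23)/(6 - 13) ≡ 10/24 mod 31. 24⁻¹ ≡ 22 (mod 31), so λ ≡ 3.
  x = λ² - 13 - 6 = 9 - 19 ≡ 21; y = λ·(13 - 21) - 23 ≡ 15. → (21, 15)

(21, 15)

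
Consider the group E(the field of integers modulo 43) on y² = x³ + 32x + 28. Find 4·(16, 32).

Write G = (16, 32).
Repeated addition: build up to 4G.
2G: tangent at (16, 32): λ = (3·16² + 32)/(2·32) ≡ 26/21. 21⁻¹ ≡ 41 (mod 43), so λ ≡ 26·41 ≡ 34.
  x = λ² - 16 - 16 = 1156 - 32 ≡ 6; y = λ·(16 - 6) - 32 ≡ 7. → (6, 7)
3G: (6, 7) + (16, 32). λ = (32 - 7)/(16 - 6) ≡ 25/10 mod 43. 10⁻¹ ≡ 13 (mod 43) since 10·13 = 130 ≡ 1, so λ ≡ 24.
  x = λ² - 6 - 16 = 576 - 22 ≡ 38; y = λ·(6 - 38) - 7 ≡ 42. → (38, 42)
4G: (38, 42) + (16, 32). λ = (32 - 42)/(16 - 38) ≡ 33/21 mod 43. 21⁻¹ ≡ 41 (mod 43), so λ ≡ 20.
  x = λ² - 38 - 16 = 400 - 54 ≡ 2; y = λ·(38 - 2) - 42 ≡ 33. → (2, 33)

(2, 33)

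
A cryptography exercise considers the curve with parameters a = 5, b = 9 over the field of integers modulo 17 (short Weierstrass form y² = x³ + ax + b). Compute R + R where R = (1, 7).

(7, 9)

tangent at (1, 7): λ = (3·1² + 5)/(2·7) ≡ 8/14. 14⁻¹ ≡ 11 (mod 17), so λ ≡ 8·11 ≡ 3.
  x = λ² - 1 - 1 = 9 - 2 ≡ 7; y = λ·(1 - 7) - 7 ≡ 9. → (7, 9)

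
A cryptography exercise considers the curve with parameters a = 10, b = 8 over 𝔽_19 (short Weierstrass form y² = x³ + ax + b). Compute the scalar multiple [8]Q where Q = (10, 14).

(10, 5)

Double-and-add on 8 = (1000)₂. Start with Q = (10, 14) for the leading 1-bit.
double: tangent at (10, 14): λ = (3·10² + 10)/(2·14) ≡ 6/9. 9⁻¹ ≡ 17 (mod 19), so λ ≡ 6·17 ≡ 7.
  x = λ² - 10 - 10 = 49 - 20 ≡ 10; y = λ·(10 - 10) - 14 ≡ 5. → (10, 5)
double: tangent at (10, 5): λ = (3·10² + 10)/(2·5) ≡ 6/10. 10⁻¹ ≡ 2 (mod 19), so λ ≡ 6·2 ≡ 12.
  x = λ² - 10 - 10 = 144 - 20 ≡ 10; y = λ·(10 - 10) - 5 ≡ 14. → (10, 14)
double: tangent at (10, 14): λ = (3·10² + 10)/(2·14) ≡ 6/9. 9⁻¹ ≡ 17 (mod 19), so λ ≡ 6·17 ≡ 7.
  x = λ² - 10 - 10 = 49 - 20 ≡ 10; y = λ·(10 - 10) - 14 ≡ 5. → (10, 5)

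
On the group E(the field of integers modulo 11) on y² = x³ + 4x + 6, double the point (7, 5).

tangent at (7, 5): λ = (3·7² + 4)/(2·5) ≡ 8/10. 10⁻¹ ≡ 10 (mod 11) since 10·10 = 100 ≡ 1, so λ ≡ 8·10 ≡ 3.
  x = λ² - 7 - 7 = 9 - 14 ≡ 6; y = λ·(7 - 6) - 5 ≡ 9. → (6, 9)

(6, 9)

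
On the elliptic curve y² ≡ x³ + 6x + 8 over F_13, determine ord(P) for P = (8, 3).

2P: tangent at (8, 3): λ = (3·8² + 6)/(2·3) ≡ 3/6. 6⁻¹ ≡ 11 (mod 13) since 6·11 = 66 ≡ 1, so λ ≡ 3·11 ≡ 7.
  x = λ² - 8 - 8 = 49 - 16 ≡ 7; y = λ·(8 - 7) - 3 ≡ 4. → (7, 4)
3P: (7, 4) + (8, 3). λ = (3 - 4)/(8 - 7) ≡ 12/1 mod 13. 1⁻¹ ≡ 1 (mod 13), so λ ≡ 12.
  x = λ² - 7 - 8 = 144 - 15 ≡ 12; y = λ·(7 - 12) - 4 ≡ 1. → (12, 1)
4P: (12, 1) + (8, 3). λ = (3 - 1)/(8 - 12) ≡ 2/9 mod 13. 9⁻¹ ≡ 3 (mod 13) since 9·3 = 27 ≡ 1, so λ ≡ 6.
  x = λ² - 12 - 8 = 36 - 20 ≡ 3; y = λ·(12 - 3) - 1 ≡ 1. → (3, 1)
5P: (3, 1) + (8, 3). λ = (3 - 1)/(8 - 3) ≡ 2/5 mod 13. 5⁻¹ ≡ 8 (mod 13), so λ ≡ 3.
  x = λ² - 3 - 8 = 9 - 11 ≡ 11; y = λ·(3 - 11) - 1 ≡ 1. → (11, 1)
6P: (11, 1) + (8, 3). λ = (3 - 1)/(8 - 11) ≡ 2/10 mod 13. 10⁻¹ ≡ 4 (mod 13) since 10·4 = 40 ≡ 1, so λ ≡ 8.
  x = λ² - 11 - 8 = 64 - 19 ≡ 6; y = λ·(11 - 6) - 1 ≡ 0. → (6, 0)
7P: (6, 0) + (8, 3). λ = (3 - 0)/(8 - 6) ≡ 3/2 mod 13. 2⁻¹ ≡ 7 (mod 13), so λ ≡ 8.
  x = λ² - 6 - 8 = 64 - 14 ≡ 11; y = λ·(6 - 11) - 0 ≡ 12. → (11, 12)
8P: (11, 12) + (8, 3). λ = (3 - 12)/(8 - 11) ≡ 4/10 mod 13. 10⁻¹ ≡ 4 (mod 13), so λ ≡ 3.
  x = λ² - 11 - 8 = 9 - 19 ≡ 3; y = λ·(11 - 3) - 12 ≡ 12. → (3, 12)
9P: (3, 12) + (8, 3). λ = (3 - 12)/(8 - 3) ≡ 4/5 mod 13. 5⁻¹ ≡ 8 (mod 13) since 5·8 = 40 ≡ 1, so λ ≡ 6.
  x = λ² - 3 - 8 = 36 - 11 ≡ 12; y = λ·(3 - 12) - 12 ≡ 12. → (12, 12)
10P: (12, 12) + (8, 3). λ = (3 - 12)/(8 - 12) ≡ 4/9 mod 13. 9⁻¹ ≡ 3 (mod 13) since 9·3 = 27 ≡ 1, so λ ≡ 12.
  x = λ² - 12 - 8 = 144 - 20 ≡ 7; y = λ·(12 - 7) - 12 ≡ 9. → (7, 9)
11P: (7, 9) + (8, 3). λ = (3 - 9)/(8 - 7) ≡ 7/1 mod 13. 1⁻¹ ≡ 1 (mod 13) since 1·1 = 1 ≡ 1, so λ ≡ 7.
  x = λ² - 7 - 8 = 49 - 15 ≡ 8; y = λ·(7 - 8) - 9 ≡ 10. → (8, 10)
12P: (8, 10) + (8, 3): same x and y₁ ≡ -y₂, so the sum is 𝒪.
12P = 𝒪, so the order is 12.

12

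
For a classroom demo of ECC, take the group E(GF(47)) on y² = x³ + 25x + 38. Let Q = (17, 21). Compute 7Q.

Repeated addition: build up to 7Q.
2Q: tangent at (17, 21): λ = (3·17² + 25)/(2·21) ≡ 46/42. 42⁻¹ ≡ 28 (mod 47), so λ ≡ 46·28 ≡ 19.
  x = λ² - 17 - 17 = 361 - 34 ≡ 45; y = λ·(17 - 45) - 21 ≡ 11. → (45, 11)
3Q: (45, 11) + (17, 21). λ = (21 - 11)/(17 - 45) ≡ 10/19 mod 47. 19⁻¹ ≡ 5 (mod 47), so λ ≡ 3.
  x = λ² - 45 - 17 = 9 - 62 ≡ 41; y = λ·(45 - 41) - 11 ≡ 1. → (41, 1)
4Q: (41, 1) + (17, 21). λ = (21 - 1)/(17 - 41) ≡ 20/23 mod 47. 23⁻¹ ≡ 45 (mod 47), so λ ≡ 7.
  x = λ² - 41 - 17 = 49 - 58 ≡ 38; y = λ·(41 - 38) - 1 ≡ 20. → (38, 20)
5Q: (38, 20) + (17, 21). λ = (21 - 20)/(17 - 38) ≡ 1/26 mod 47. 26⁻¹ ≡ 38 (mod 47) since 26·38 = 988 ≡ 1, so λ ≡ 38.
  x = λ² - 38 - 17 = 1444 - 55 ≡ 26; y = λ·(38 - 26) - 20 ≡ 13. → (26, 13)
6Q: (26, 13) + (17, 21). λ = (21 - 13)/(17 - 26) ≡ 8/38 mod 47. 38⁻¹ ≡ 26 (mod 47) since 38·26 = 988 ≡ 1, so λ ≡ 20.
  x = λ² - 26 - 17 = 400 - 43 ≡ 28; y = λ·(26 - 28) - 13 ≡ 41. → (28, 41)
7Q: (28, 41) + (17, 21). λ = (21 - 41)/(17 - 28) ≡ 27/36 mod 47. 36⁻¹ ≡ 17 (mod 47), so λ ≡ 36.
  x = λ² - 28 - 17 = 1296 - 45 ≡ 29; y = λ·(28 - 29) - 41 ≡ 17. → (29, 17)

(29, 17)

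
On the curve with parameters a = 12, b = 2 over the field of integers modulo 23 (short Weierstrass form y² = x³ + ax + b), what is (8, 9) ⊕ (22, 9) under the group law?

(8, 9) + (22, 9). λ = (9 - 9)/(22 - 8) ≡ 0/14 mod 23. 14⁻¹ ≡ 5 (mod 23) since 14·5 = 70 ≡ 1, so λ ≡ 0.
  x = λ² - 8 - 22 = 0 - 30 ≡ 16; y = λ·(8 - 16) - 9 ≡ 14. → (16, 14)

(16, 14)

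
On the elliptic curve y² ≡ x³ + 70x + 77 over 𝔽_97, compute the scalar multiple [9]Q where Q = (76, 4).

(85, 82)

Repeated addition: build up to 9Q.
2Q: tangent at (76, 4): λ = (3·76² + 70)/(2·4) ≡ 35/8. 8⁻¹ ≡ 85 (mod 97), so λ ≡ 35·85 ≡ 65.
  x = λ² - 76 - 76 = 4225 - 152 ≡ 96; y = λ·(76 - 96) - 4 ≡ 54. → (96, 54)
3Q: (96, 54) + (76, 4). λ = (4 - 54)/(76 - 96) ≡ 47/77 mod 97. 77⁻¹ ≡ 63 (mod 97), so λ ≡ 51.
  x = λ² - 96 - 76 = 2601 - 172 ≡ 4; y = λ·(96 - 4) - 54 ≡ 79. → (4, 79)
4Q: (4, 79) + (76, 4). λ = (4 - 79)/(76 - 4) ≡ 22/72 mod 97. 72⁻¹ ≡ 31 (mod 97) since 72·31 = 2232 ≡ 1, so λ ≡ 3.
  x = λ² - 4 - 76 = 9 - 80 ≡ 26; y = λ·(4 - 26) - 79 ≡ 49. → (26, 49)
5Q: (26, 49) + (76, 4). λ = (4 - 49)/(76 - 26) ≡ 52/50 mod 97. 50⁻¹ ≡ 33 (mod 97) since 50·33 = 1650 ≡ 1, so λ ≡ 67.
  x = λ² - 26 - 76 = 4489 - 102 ≡ 22; y = λ·(26 - 22) - 49 ≡ 25. → (22, 25)
6Q: (22, 25) + (76, 4). λ = (4 - 25)/(76 - 22) ≡ 76/54 mod 97. 54⁻¹ ≡ 9 (mod 97) since 54·9 = 486 ≡ 1, so λ ≡ 5.
  x = λ² - 22 - 76 = 25 - 98 ≡ 24; y = λ·(22 - 24) - 25 ≡ 62. → (24, 62)
7Q: (24, 62) + (76, 4). λ = (4 - 62)/(76 - 24) ≡ 39/52 mod 97. 52⁻¹ ≡ 28 (mod 97), so λ ≡ 25.
  x = λ² - 24 - 76 = 625 - 100 ≡ 40; y = λ·(24 - 40) - 62 ≡ 23. → (40, 23)
8Q: (40, 23) + (76, 4). λ = (4 - 23)/(76 - 40) ≡ 78/36 mod 97. 36⁻¹ ≡ 62 (mod 97), so λ ≡ 83.
  x = λ² - 40 - 76 = 6889 - 116 ≡ 80; y = λ·(40 - 80) - 23 ≡ 52. → (80, 52)
9Q: (80, 52) + (76, 4). λ = (4 - 52)/(76 - 80) ≡ 49/93 mod 97. 93⁻¹ ≡ 24 (mod 97) since 93·24 = 2232 ≡ 1, so λ ≡ 12.
  x = λ² - 80 - 76 = 144 - 156 ≡ 85; y = λ·(80 - 85) - 52 ≡ 82. → (85, 82)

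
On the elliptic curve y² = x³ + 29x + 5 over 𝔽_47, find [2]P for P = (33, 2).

tangent at (33, 2): λ = (3·33² + 29)/(2·2) ≡ 6/4. 4⁻¹ ≡ 12 (mod 47) since 4·12 = 48 ≡ 1, so λ ≡ 6·12 ≡ 25.
  x = λ² - 33 - 33 = 625 - 66 ≡ 42; y = λ·(33 - 42) - 2 ≡ 8. → (42, 8)

(42, 8)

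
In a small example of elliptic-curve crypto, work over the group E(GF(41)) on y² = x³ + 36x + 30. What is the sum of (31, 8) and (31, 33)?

The two points share x = 31 and their y-coordinates satisfy 8 + 33 ≡ 0 (mod 41), so they are inverses. Their sum is O.

O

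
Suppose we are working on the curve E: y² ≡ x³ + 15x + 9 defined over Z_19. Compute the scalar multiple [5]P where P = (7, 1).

Double-and-add on 5 = (101)₂. Start with P = (7, 1) for the leading 1-bit.
double: tangent at (7, 1): λ = (3·7² + 15)/(2·1) ≡ 10/2. 2⁻¹ ≡ 10 (mod 19) since 2·10 = 20 ≡ 1, so λ ≡ 10·10 ≡ 5.
  x = λ² - 7 - 7 = 25 - 14 ≡ 11; y = λ·(7 - 11) - 1 ≡ 17. → (11, 17)
double: tangent at (11, 17): λ = (3·11² + 15)/(2·17) ≡ 17/15. 15⁻¹ ≡ 14 (mod 19), so λ ≡ 17·14 ≡ 10.
  x = λ² - 11 - 11 = 100 - 22 ≡ 2; y = λ·(11 - 2) - 17 ≡ 16. → (2, 16)
add P: (2, 16) + (7, 1). λ = (1 - 16)/(7 - 2) ≡ 4/5 mod 19. 5⁻¹ ≡ 4 (mod 19) since 5·4 = 20 ≡ 1, so λ ≡ 16.
  x = λ² - 2 - 7 = 256 - 9 ≡ 0; y = λ·(2 - 0) - 16 ≡ 16. → (0, 16)

(0, 16)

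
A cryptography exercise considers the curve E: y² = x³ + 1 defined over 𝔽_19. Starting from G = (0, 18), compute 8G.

(0, 1)

Repeated addition: build up to 8G.
2G: tangent at (0, 18): λ = (3·0² + 0)/(2·18) ≡ 0/17. 17⁻¹ ≡ 9 (mod 19), so λ ≡ 0·9 ≡ 0.
  x = λ² - 0 - 0 = 0 - 0 ≡ 0; y = λ·(0 - 0) - 18 ≡ 1. → (0, 1)
3G: (0, 1) + (0, 18): same x and y₁ ≡ -y₂, so the sum is ∞.
4G: ∞ + (0, 18) = (0, 18) (identity).
5G: tangent at (0, 18): λ = (3·0² + 0)/(2·18) ≡ 0/17. 17⁻¹ ≡ 9 (mod 19), so λ ≡ 0·9 ≡ 0.
  x = λ² - 0 - 0 = 0 - 0 ≡ 0; y = λ·(0 - 0) - 18 ≡ 1. → (0, 1)
6G: (0, 1) + (0, 18): same x and y₁ ≡ -y₂, so the sum is ∞.
7G: ∞ + (0, 18) = (0, 18) (identity).
8G: tangent at (0, 18): λ = (3·0² + 0)/(2·18) ≡ 0/17. 17⁻¹ ≡ 9 (mod 19), so λ ≡ 0·9 ≡ 0.
  x = λ² - 0 - 0 = 0 - 0 ≡ 0; y = λ·(0 - 0) - 18 ≡ 1. → (0, 1)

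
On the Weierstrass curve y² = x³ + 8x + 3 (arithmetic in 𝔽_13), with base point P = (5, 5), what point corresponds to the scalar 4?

Double-and-add on 4 = (100)₂. Start with P = (5, 5) for the leading 1-bit.
double: tangent at (5, 5): λ = (3·5² + 8)/(2·5) ≡ 5/10. 10⁻¹ ≡ 4 (mod 13) since 10·4 = 40 ≡ 1, so λ ≡ 5·4 ≡ 7.
  x = λ² - 5 - 5 = 49 - 10 ≡ 0; y = λ·(5 - 0) - 5 ≡ 4. → (0, 4)
double: tangent at (0, 4): λ = (3·0² + 8)/(2·4) ≡ 8/8. 8⁻¹ ≡ 5 (mod 13), so λ ≡ 8·5 ≡ 1.
  x = λ² - 0 - 0 = 1 - 0 ≡ 1; y = λ·(0 - 1) - 4 ≡ 8. → (1, 8)

(1, 8)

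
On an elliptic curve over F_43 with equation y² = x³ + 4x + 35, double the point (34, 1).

tangent at (34, 1): λ = (3·34² + 4)/(2·1) ≡ 32/2. 2⁻¹ ≡ 22 (mod 43) since 2·22 = 44 ≡ 1, so λ ≡ 32·22 ≡ 16.
  x = λ² - 34 - 34 = 256 - 68 ≡ 16; y = λ·(34 - 16) - 1 ≡ 29. → (16, 29)

(16, 29)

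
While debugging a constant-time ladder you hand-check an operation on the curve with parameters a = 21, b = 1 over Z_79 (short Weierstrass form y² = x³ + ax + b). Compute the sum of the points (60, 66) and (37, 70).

(60, 66) + (37, 70). λ = (70 - 66)/(37 - 60) ≡ 4/56 mod 79. 56⁻¹ ≡ 24 (mod 79) since 56·24 = 1344 ≡ 1, so λ ≡ 17.
  x = λ² - 60 - 37 = 289 - 97 ≡ 34; y = λ·(60 - 34) - 66 ≡ 60. → (34, 60)

(34, 60)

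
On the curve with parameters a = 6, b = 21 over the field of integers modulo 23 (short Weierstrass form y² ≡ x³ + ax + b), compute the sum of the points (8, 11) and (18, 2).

(10, 0)

(8, 11) + (18, 2). λ = (2 - 11)/(18 - 8) ≡ 14/10 mod 23. 10⁻¹ ≡ 7 (mod 23), so λ ≡ 6.
  x = λ² - 8 - 18 = 36 - 26 ≡ 10; y = λ·(8 - 10) - 11 ≡ 0. → (10, 0)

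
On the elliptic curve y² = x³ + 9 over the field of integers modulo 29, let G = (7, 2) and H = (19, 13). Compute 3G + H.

First 3G:
Repeated addition: build up to 3G.
2G: tangent at (7, 2): λ = (3·7² + 0)/(2·2) ≡ 2/4. 4⁻¹ ≡ 22 (mod 29) since 4·22 = 88 ≡ 1, so λ ≡ 2·22 ≡ 15.
  x = λ² - 7 - 7 = 225 - 14 ≡ 8; y = λ·(7 - 8) - 2 ≡ 12. → (8, 12)
3G: (8, 12) + (7, 2). λ = (2 - 12)/(7 - 8) ≡ 19/28 mod 29. 28⁻¹ ≡ 28 (mod 29) since 28·28 = 784 ≡ 1, so λ ≡ 10.
  x = λ² - 8 - 7 = 100 - 15 ≡ 27; y = λ·(8 - 27) - 12 ≡ 1. → (27, 1)
3G = (27, 1).
Finally 3G + H:
(27, 1) + (19, 13). λ = (13 - 1)/(19 - 27) ≡ 12/21 mod 29. 21⁻¹ ≡ 18 (mod 29) since 21·18 = 378 ≡ 1, so λ ≡ 13.
  x = λ² - 27 - 19 = 169 - 46 ≡ 7; y = λ·(27 - 7) - 1 ≡ 27. → (7, 27)

(7, 27)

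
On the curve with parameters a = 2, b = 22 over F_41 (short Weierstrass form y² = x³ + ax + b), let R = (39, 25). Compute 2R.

(13, 20)

tangent at (39, 25): λ = (3·39² + 2)/(2·25) ≡ 14/9. 9⁻¹ ≡ 32 (mod 41), so λ ≡ 14·32 ≡ 38.
  x = λ² - 39 - 39 = 1444 - 78 ≡ 13; y = λ·(39 - 13) - 25 ≡ 20. → (13, 20)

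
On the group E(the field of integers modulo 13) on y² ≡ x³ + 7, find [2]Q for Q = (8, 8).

tangent at (8, 8): λ = (3·8² + 0)/(2·8) ≡ 10/3. 3⁻¹ ≡ 9 (mod 13), so λ ≡ 10·9 ≡ 12.
  x = λ² - 8 - 8 = 144 - 16 ≡ 11; y = λ·(8 - 11) - 8 ≡ 8. → (11, 8)

(11, 8)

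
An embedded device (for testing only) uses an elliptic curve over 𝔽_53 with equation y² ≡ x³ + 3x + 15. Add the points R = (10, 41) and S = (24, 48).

(10, 41) + (24, 48). λ = (48 - 41)/(24 - 10) ≡ 7/14 mod 53. 14⁻¹ ≡ 19 (mod 53) since 14·19 = 266 ≡ 1, so λ ≡ 27.
  x = λ² - 10 - 24 = 729 - 34 ≡ 6; y = λ·(10 - 6) - 41 ≡ 14. → (6, 14)

(6, 14)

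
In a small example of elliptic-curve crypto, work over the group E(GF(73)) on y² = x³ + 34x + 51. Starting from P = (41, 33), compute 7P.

(61, 55)

Double-and-add on 7 = (111)₂. Start with P = (41, 33) for the leading 1-bit.
double: tangent at (41, 33): λ = (3·41² + 34)/(2·33) ≡ 40/66. 66⁻¹ ≡ 52 (mod 73) since 66·52 = 3432 ≡ 1, so λ ≡ 40·52 ≡ 36.
  x = λ² - 41 - 41 = 1296 - 82 ≡ 46; y = λ·(41 - 46) - 33 ≡ 6. → (46, 6)
add P: (46, 6) + (41, 33). λ = (33 - 6)/(41 - 46) ≡ 27/68 mod 73. 68⁻¹ ≡ 29 (mod 73), so λ ≡ 53.
  x = λ² - 46 - 41 = 2809 - 87 ≡ 21; y = λ·(46 - 21) - 6 ≡ 5. → (21, 5)
double: tangent at (21, 5): λ = (3·21² + 34)/(2·5) ≡ 43/10. 10⁻¹ ≡ 22 (mod 73) since 10·22 = 220 ≡ 1, so λ ≡ 43·22 ≡ 70.
  x = λ² - 21 - 21 = 4900 - 42 ≡ 40; y = λ·(21 - 40) - 5 ≡ 52. → (40, 52)
add P: (40, 52) + (41, 33). λ = (33 - 52)/(41 - 40) ≡ 54/1 mod 73. 1⁻¹ ≡ 1 (mod 73) since 1·1 = 1 ≡ 1, so λ ≡ 54.
  x = λ² - 40 - 41 = 2916 - 81 ≡ 61; y = λ·(40 - 61) - 52 ≡ 55. → (61, 55)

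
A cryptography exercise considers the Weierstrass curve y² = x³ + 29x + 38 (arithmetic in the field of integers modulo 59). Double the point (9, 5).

(28, 21)

tangent at (9, 5): λ = (3·9² + 29)/(2·5) ≡ 36/10. 10⁻¹ ≡ 6 (mod 59) since 10·6 = 60 ≡ 1, so λ ≡ 36·6 ≡ 39.
  x = λ² - 9 - 9 = 1521 - 18 ≡ 28; y = λ·(9 - 28) - 5 ≡ 21. → (28, 21)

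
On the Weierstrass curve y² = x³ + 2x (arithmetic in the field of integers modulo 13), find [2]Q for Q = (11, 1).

tangent at (11, 1): λ = (3·11² + 2)/(2·1) ≡ 1/2. 2⁻¹ ≡ 7 (mod 13), so λ ≡ 1·7 ≡ 7.
  x = λ² - 11 - 11 = 49 - 22 ≡ 1; y = λ·(11 - 1) - 1 ≡ 4. → (1, 4)

(1, 4)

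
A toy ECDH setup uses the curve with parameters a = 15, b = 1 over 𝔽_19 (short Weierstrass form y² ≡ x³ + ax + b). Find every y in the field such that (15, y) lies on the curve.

none

x³ + 15x + 1 = 3601 ≡ 10 (mod 19).
10 is a non-residue mod 19; no y exists.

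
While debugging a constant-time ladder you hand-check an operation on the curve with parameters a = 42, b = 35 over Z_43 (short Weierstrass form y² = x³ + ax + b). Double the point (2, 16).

(40, 22)

tangent at (2, 16): λ = (3·2² + 42)/(2·16) ≡ 11/32. 32⁻¹ ≡ 39 (mod 43) since 32·39 = 1248 ≡ 1, so λ ≡ 11·39 ≡ 42.
  x = λ² - 2 - 2 = 1764 - 4 ≡ 40; y = λ·(2 - 40) - 16 ≡ 22. → (40, 22)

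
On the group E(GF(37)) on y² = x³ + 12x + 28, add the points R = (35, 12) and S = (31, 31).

(35, 12) + (31, 31). λ = (31 - 12)/(31 - 35) ≡ 19/33 mod 37. 33⁻¹ ≡ 9 (mod 37) since 33·9 = 297 ≡ 1, so λ ≡ 23.
  x = λ² - 35 - 31 = 529 - 66 ≡ 19; y = λ·(35 - 19) - 12 ≡ 23. → (19, 23)

(19, 23)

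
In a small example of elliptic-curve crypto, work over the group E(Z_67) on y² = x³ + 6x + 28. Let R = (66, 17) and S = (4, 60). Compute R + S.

(12, 32)

(66, 17) + (4, 60). λ = (60 - 17)/(4 - 66) ≡ 43/5 mod 67. 5⁻¹ ≡ 27 (mod 67) since 5·27 = 135 ≡ 1, so λ ≡ 22.
  x = λ² - 66 - 4 = 484 - 70 ≡ 12; y = λ·(66 - 12) - 17 ≡ 32. → (12, 32)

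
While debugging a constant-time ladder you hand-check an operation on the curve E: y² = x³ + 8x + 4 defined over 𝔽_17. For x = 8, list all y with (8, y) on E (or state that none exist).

6, 11

x³ + 8x + 4 = 580 ≡ 2 (mod 17).
Square roots of 2 mod 17: 6 and 11 (since 6² = 36 ≡ 2).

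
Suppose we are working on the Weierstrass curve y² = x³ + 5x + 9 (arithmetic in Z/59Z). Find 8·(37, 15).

(19, 58)

Write G = (37, 15).
Repeated addition: build up to 8G.
2G: tangent at (37, 15): λ = (3·37² + 5)/(2·15) ≡ 41/30. 30⁻¹ ≡ 2 (mod 59), so λ ≡ 41·2 ≡ 23.
  x = λ² - 37 - 37 = 529 - 74 ≡ 42; y = λ·(37 - 42) - 15 ≡ 47. → (42, 47)
3G: (42, 47) + (37, 15). λ = (15 - 47)/(37 - 42) ≡ 27/54 mod 59. 54⁻¹ ≡ 47 (mod 59) since 54·47 = 2538 ≡ 1, so λ ≡ 30.
  x = λ² - 42 - 37 = 900 - 79 ≡ 54; y = λ·(42 - 54) - 47 ≡ 6. → (54, 6)
4G: (54, 6) + (37, 15). λ = (15 - 6)/(37 - 54) ≡ 9/42 mod 59. 42⁻¹ ≡ 52 (mod 59), so λ ≡ 55.
  x = λ² - 54 - 37 = 3025 - 91 ≡ 43; y = λ·(54 - 43) - 6 ≡ 9. → (43, 9)
5G: (43, 9) + (37, 15). λ = (15 - 9)/(37 - 43) ≡ 6/53 mod 59. 53⁻¹ ≡ 49 (mod 59) since 53·49 = 2597 ≡ 1, so λ ≡ 58.
  x = λ² - 43 - 37 = 3364 - 80 ≡ 39; y = λ·(43 - 39) - 9 ≡ 46. → (39, 46)
6G: (39, 46) + (37, 15). λ = (15 - 46)/(37 - 39) ≡ 28/57 mod 59. 57⁻¹ ≡ 29 (mod 59), so λ ≡ 45.
  x = λ² - 39 - 37 = 2025 - 76 ≡ 2; y = λ·(39 - 2) - 46 ≡ 26. → (2, 26)
7G: (2, 26) + (37, 15). λ = (15 - 26)/(37 - 2) ≡ 48/35 mod 59. 35⁻¹ ≡ 27 (mod 59), so λ ≡ 57.
  x = λ² - 2 - 37 = 3249 - 39 ≡ 24; y = λ·(2 - 24) - 26 ≡ 18. → (24, 18)
8G: (24, 18) + (37, 15). λ = (15 - 18)/(37 - 24) ≡ 56/13 mod 59. 13⁻¹ ≡ 50 (mod 59) since 13·50 = 650 ≡ 1, so λ ≡ 27.
  x = λ² - 24 - 37 = 729 - 61 ≡ 19; y = λ·(24 - 19) - 18 ≡ 58. → (19, 58)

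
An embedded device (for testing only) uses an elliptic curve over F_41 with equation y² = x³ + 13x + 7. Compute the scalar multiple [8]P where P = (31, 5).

(27, 22)

Repeated addition: build up to 8P.
2P: tangent at (31, 5): λ = (3·31² + 13)/(2·5) ≡ 26/10. 10⁻¹ ≡ 37 (mod 41), so λ ≡ 26·37 ≡ 19.
  x = λ² - 31 - 31 = 361 - 62 ≡ 12; y = λ·(31 - 12) - 5 ≡ 28. → (12, 28)
3P: (12, 28) + (31, 5). λ = (5 - 28)/(31 - 12) ≡ 18/19 mod 41. 19⁻¹ ≡ 13 (mod 41) since 19·13 = 247 ≡ 1, so λ ≡ 29.
  x = λ² - 12 - 31 = 841 - 43 ≡ 19; y = λ·(12 - 19) - 28 ≡ 15. → (19, 15)
4P: (19, 15) + (31, 5). λ = (5 - 15)/(31 - 19) ≡ 31/12 mod 41. 12⁻¹ ≡ 24 (mod 41), so λ ≡ 6.
  x = λ² - 19 - 31 = 36 - 50 ≡ 27; y = λ·(19 - 27) - 15 ≡ 19. → (27, 19)
5P: (27, 19) + (31, 5). λ = (5 - 19)/(31 - 27) ≡ 27/4 mod 41. 4⁻¹ ≡ 31 (mod 41), so λ ≡ 17.
  x = λ² - 27 - 31 = 289 - 58 ≡ 26; y = λ·(27 - 26) - 19 ≡ 39. → (26, 39)
6P: (26, 39) + (31, 5). λ = (5 - 39)/(31 - 26) ≡ 7/5 mod 41. 5⁻¹ ≡ 33 (mod 41) since 5·33 = 165 ≡ 1, so λ ≡ 26.
  x = λ² - 26 - 31 = 676 - 57 ≡ 4; y = λ·(26 - 4) - 39 ≡ 0. → (4, 0)
7P: (4, 0) + (31, 5). λ = (5 - 0)/(31 - 4) ≡ 5/27 mod 41. 27⁻¹ ≡ 38 (mod 41), so λ ≡ 26.
  x = λ² - 4 - 31 = 676 - 35 ≡ 26; y = λ·(4 - 26) - 0 ≡ 2. → (26, 2)
8P: (26, 2) + (31, 5). λ = (5 - 2)/(31 - 26) ≡ 3/5 mod 41. 5⁻¹ ≡ 33 (mod 41), so λ ≡ 17.
  x = λ² - 26 - 31 = 289 - 57 ≡ 27; y = λ·(26 - 27) - 2 ≡ 22. → (27, 22)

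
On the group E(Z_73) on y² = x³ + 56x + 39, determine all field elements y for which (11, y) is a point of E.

x³ + 56x + 39 = 1986 ≡ 15 (mod 73).
15 is a non-residue mod 73; no y exists.

none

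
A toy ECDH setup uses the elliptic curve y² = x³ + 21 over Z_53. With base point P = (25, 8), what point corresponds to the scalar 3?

Repeated addition: build up to 3P.
2P: tangent at (25, 8): λ = (3·25² + 0)/(2·8) ≡ 20/16. 16⁻¹ ≡ 10 (mod 53) since 16·10 = 160 ≡ 1, so λ ≡ 20·10 ≡ 41.
  x = λ² - 25 - 25 = 1681 - 50 ≡ 41; y = λ·(25 - 41) - 8 ≡ 25. → (41, 25)
3P: (41, 25) + (25, 8). λ = (8 - 25)/(25 - 41) ≡ 36/37 mod 53. 37⁻¹ ≡ 43 (mod 53), so λ ≡ 11.
  x = λ² - 41 - 25 = 121 - 66 ≡ 2; y = λ·(41 - 2) - 25 ≡ 33. → (2, 33)

(2, 33)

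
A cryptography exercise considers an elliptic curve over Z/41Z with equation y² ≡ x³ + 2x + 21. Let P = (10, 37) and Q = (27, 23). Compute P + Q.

(10, 37) + (27, 23). λ = (23 - 37)/(27 - 10) ≡ 27/17 mod 41. 17⁻¹ ≡ 29 (mod 41) since 17·29 = 493 ≡ 1, so λ ≡ 4.
  x = λ² - 10 - 27 = 16 - 37 ≡ 20; y = λ·(10 - 20) - 37 ≡ 5. → (20, 5)

(20, 5)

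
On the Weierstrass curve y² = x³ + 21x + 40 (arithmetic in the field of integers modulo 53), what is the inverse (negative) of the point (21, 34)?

-(21, 34) = (21, -34 mod 53) = (21, 19).

(21, 19)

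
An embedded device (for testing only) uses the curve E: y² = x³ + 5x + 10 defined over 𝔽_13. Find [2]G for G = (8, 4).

(6, 3)

tangent at (8, 4): λ = (3·8² + 5)/(2·4) ≡ 2/8. 8⁻¹ ≡ 5 (mod 13), so λ ≡ 2·5 ≡ 10.
  x = λ² - 8 - 8 = 100 - 16 ≡ 6; y = λ·(8 - 6) - 4 ≡ 3. → (6, 3)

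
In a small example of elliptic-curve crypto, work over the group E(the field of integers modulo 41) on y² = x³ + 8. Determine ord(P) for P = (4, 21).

2P: tangent at (4, 21): λ = (3·4² + 0)/(2·21) ≡ 7/1. 1⁻¹ ≡ 1 (mod 41) since 1·1 = 1 ≡ 1, so λ ≡ 7·1 ≡ 7.
  x = λ² - 4 - 4 = 49 - 8 ≡ 0; y = λ·(4 - 0) - 21 ≡ 7. → (0, 7)
3P: (0, 7) + (4, 21). λ = (21 - 7)/(4 - 0) ≡ 14/4 mod 41. 4⁻¹ ≡ 31 (mod 41) since 4·31 = 124 ≡ 1, so λ ≡ 24.
  x = λ² - 0 - 4 = 576 - 4 ≡ 39; y = λ·(0 - 39) - 7 ≡ 0. → (39, 0)
4P: (39, 0) + (4, 21). λ = (21 - 0)/(4 - 39) ≡ 21/6 mod 41. 6⁻¹ ≡ 7 (mod 41), so λ ≡ 24.
  x = λ² - 39 - 4 = 576 - 43 ≡ 0; y = λ·(39 - 0) - 0 ≡ 34. → (0, 34)
5P: (0, 34) + (4, 21). λ = (21 - 34)/(4 - 0) ≡ 28/4 mod 41. 4⁻¹ ≡ 31 (mod 41), so λ ≡ 7.
  x = λ² - 0 - 4 = 49 - 4 ≡ 4; y = λ·(0 - 4) - 34 ≡ 20. → (4, 20)
6P: (4, 20) + (4, 21): same x and y₁ ≡ -y₂, so the sum is ∞.
6P = ∞, so the order is 6.

6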